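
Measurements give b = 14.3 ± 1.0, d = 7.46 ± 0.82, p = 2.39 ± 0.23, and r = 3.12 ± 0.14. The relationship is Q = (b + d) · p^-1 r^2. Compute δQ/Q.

0.144

Let u = b + d = 21.8. δu = √(δb² + δd²) = √(1.00 + 0.672) = 1.29, so δu/u = 0.0594.
Q is then a monomial in u, p, r:
δQ/Q = √((δu/u)² + (-1·δp/p)² + (2·δr/r)²) = √(0.00353 + 0.00926 + 0.00805) = 0.144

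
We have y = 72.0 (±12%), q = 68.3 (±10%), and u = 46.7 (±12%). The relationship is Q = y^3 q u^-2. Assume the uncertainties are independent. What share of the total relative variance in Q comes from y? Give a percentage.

(δQ/Q)² = (3·δy/y)² + (1·δq/q)² + (-2·δu/u)²
  y term: (3×0.120)² = 0.130
  q term: (1×0.100)² = 0.0100
  u term: (-2×0.120)² = 0.0576
Total = 0.197. Share from y = 0.130/0.197 = 0.657.

65.7%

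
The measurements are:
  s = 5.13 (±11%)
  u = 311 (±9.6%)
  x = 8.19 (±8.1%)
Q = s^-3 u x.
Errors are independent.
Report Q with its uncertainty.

Products/powers → add relative errors in quadrature, weighted by exponent:
  (-3·δs/s)² = (-3×0.110)² = 0.109;  (1·δu/u)² = (1×0.0960)² = 0.00922;  (1·δx/x)² = (1×0.0810)² = 0.00656
δQ/Q = √(0.125) = 0.353
Q = 18.9, so δQ = 0.353 × 18.9 = 6.66.

18.9 ± 6.66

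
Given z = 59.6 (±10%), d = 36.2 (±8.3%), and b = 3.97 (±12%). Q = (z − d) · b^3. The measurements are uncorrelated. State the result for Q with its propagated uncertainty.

1460 ± 672

Let u = z − d = 23.4. δu = √(δz² + δd²) = √(35.5 + 9.03) = 6.67, so δu/u = 0.285.
Q is then a monomial in u, b:
δQ/Q = √((δu/u)² + (3·δb/b)²) = √(0.0814 + 0.130) = 0.459
Q = 1460, so δQ = 0.459 × 1460 = 672.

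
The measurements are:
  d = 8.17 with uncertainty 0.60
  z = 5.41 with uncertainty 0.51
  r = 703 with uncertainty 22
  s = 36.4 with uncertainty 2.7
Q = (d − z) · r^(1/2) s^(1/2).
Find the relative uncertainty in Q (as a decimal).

Let u = d − z = 2.76. δu = √(δd² + δz²) = √(0.360 + 0.260) = 0.787, so δu/u = 0.285.
Q is then a monomial in u, r, s:
δQ/Q = √((δu/u)² + (½·δr/r)² + (½·δs/s)²) = √(0.0814 + 0.000245 + 0.00138) = 0.288

0.288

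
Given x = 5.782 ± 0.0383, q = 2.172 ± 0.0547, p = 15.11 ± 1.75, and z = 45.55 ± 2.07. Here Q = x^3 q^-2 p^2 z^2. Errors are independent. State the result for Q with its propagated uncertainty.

Each factor contributes (exponent × relative error)² to (δQ/Q)²:
  (3·δx/x)² = (3×0.00662)² = 0.000395;  (-2·δq/q)² = (-2×0.0252)² = 0.00254;  (2·δp/p)² = (2×0.116)² = 0.0537;  (2·δz/z)² = (2×0.0454)² = 0.00826
δQ/Q = √(0.0648) = 0.255
Q = 1.941e+07, so δQ = 0.255 × 1.941e+07 = 4.94e+06.

(1.941 ± 0.494) × 10^7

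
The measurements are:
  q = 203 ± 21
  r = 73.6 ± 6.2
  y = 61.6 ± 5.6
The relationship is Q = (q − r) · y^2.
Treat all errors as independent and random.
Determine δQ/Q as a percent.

24.8%

Let u = q − r = 129. δu = √(δq² + δr²) = √(441 + 38.4) = 21.9, so δu/u = 0.169.
Q is then a monomial in u, y:
δQ/Q = √((δu/u)² + (2·δy/y)²) = √(0.0286 + 0.0331) = 0.248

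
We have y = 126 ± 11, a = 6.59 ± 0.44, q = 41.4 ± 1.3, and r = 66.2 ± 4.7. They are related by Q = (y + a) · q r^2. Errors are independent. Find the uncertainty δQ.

4.03e+06

Let u = y + a = 133. δu = √(δy² + δa²) = √(121 + 0.194) = 11.0, so δu/u = 0.0830.
Q is then a monomial in u, q, r:
δQ/Q = √((δu/u)² + (1·δq/q)² + (2·δr/r)²) = √(0.00689 + 0.000986 + 0.0202) = 0.167
Q = 2.41e+07, so δQ = 0.167 × 2.41e+07 = 4.03e+06.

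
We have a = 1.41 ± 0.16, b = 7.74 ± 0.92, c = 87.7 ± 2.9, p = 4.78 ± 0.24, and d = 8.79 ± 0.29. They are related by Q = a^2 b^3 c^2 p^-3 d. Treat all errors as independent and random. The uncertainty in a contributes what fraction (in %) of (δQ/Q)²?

24.9%

(δQ/Q)² = (2·δa/a)² + (3·δb/b)² + (2·δc/c)² + (-3·δp/p)² + (1·δd/d)²
  a term: (2×0.113)² = 0.0515
  b term: (3×0.119)² = 0.127
  c term: (2×0.0331)² = 0.00437
  p term: (-3×0.0502)² = 0.0227
  d term: (1×0.0330)² = 0.00109
Total = 0.207. Share from a = 0.0515/0.207 = 0.249.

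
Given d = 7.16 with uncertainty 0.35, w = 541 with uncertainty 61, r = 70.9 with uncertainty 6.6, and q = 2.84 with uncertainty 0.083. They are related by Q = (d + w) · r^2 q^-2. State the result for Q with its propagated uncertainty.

Let u = d + w = 548. δu = √(δd² + δw²) = √(0.122 + 3720) = 61.0, so δu/u = 0.111.
Q is then a monomial in u, r, q:
δQ/Q = √((δu/u)² + (2·δr/r)² + (-2·δq/q)²) = √(0.0124 + 0.0347 + 0.00342) = 0.225
Q = 3.42e+05, so δQ = 0.225 × 3.42e+05 = 76700.

(3.42 ± 0.767) × 10^5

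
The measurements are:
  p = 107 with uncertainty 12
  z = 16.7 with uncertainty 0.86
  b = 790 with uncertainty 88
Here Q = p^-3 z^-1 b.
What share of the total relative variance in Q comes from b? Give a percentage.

(δQ/Q)² = (-3·δp/p)² + (-1·δz/z)² + (1·δb/b)²
  p term: (-3×0.112)² = 0.113
  z term: (-1×0.0515)² = 0.00265
  b term: (1×0.111)² = 0.0124
Total = 0.128. Share from b = 0.0124/0.128 = 0.0967.

9.67%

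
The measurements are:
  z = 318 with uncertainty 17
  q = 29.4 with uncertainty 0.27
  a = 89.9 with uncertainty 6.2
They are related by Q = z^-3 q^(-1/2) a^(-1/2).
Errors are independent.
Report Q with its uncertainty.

(6.05 ± 0.993) × 10^-10

For a monomial Q ∝ z^-3, q^(-1/2), a^(-1/2), fractional errors add in quadrature:
  (-3·δz/z)² = (-3×0.0535)² = 0.0257;  (−½·δq/q)² = (-0.5×0.00918)² = 2.11e-05;  (−½·δa/a)² = (-0.5×0.0690)² = 0.00119
δQ/Q = √(0.0269) = 0.164
Q = 6.05e-10, so δQ = 0.164 × 6.05e-10 = 9.93e-11.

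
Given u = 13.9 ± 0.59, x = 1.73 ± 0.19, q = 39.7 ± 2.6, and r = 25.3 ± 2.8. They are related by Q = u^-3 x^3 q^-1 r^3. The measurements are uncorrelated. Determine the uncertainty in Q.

0.385

Since Q is a product/quotient, work with relative uncertainties:
  (-3·δu/u)² = (-3×0.0424)² = 0.0162;  (3·δx/x)² = (3×0.110)² = 0.109;  (-1·δq/q)² = (-1×0.0655)² = 0.00429;  (3·δr/r)² = (3×0.111)² = 0.110
δQ/Q = √(0.239) = 0.489
Q = 0.786, so δQ = 0.489 × 0.786 = 0.385.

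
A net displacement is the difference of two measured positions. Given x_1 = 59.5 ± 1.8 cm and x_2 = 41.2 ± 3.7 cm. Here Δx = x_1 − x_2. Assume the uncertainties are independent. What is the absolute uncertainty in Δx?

4.11 cm

Each term contributes (cᵢ δxᵢ)² to (δΔx)²:
  (δx_1)² = 3.24;  (δx_2)² = 13.7
δΔx = √(16.9) = 4.11 cm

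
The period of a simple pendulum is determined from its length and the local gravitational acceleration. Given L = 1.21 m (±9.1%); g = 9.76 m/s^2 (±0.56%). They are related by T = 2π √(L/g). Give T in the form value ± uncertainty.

2.21 ± 0.101 s

Products/powers → add relative errors in quadrature, weighted by exponent:
  (½·δL/L)² = (0.5×0.0910)² = 0.00207;  (−½·δg/g)² = (-0.5×0.00560)² = 7.84e-06
δT/T = √(0.00208) = 0.0456
T = 2.21 s, so δT = 0.0456 × 2.21 = 0.101 s.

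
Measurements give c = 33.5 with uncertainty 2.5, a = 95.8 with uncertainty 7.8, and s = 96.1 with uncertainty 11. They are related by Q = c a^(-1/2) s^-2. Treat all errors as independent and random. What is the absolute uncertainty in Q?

Products/powers → add relative errors in quadrature, weighted by exponent:
  (1·δc/c)² = (1×0.0746)² = 0.00557;  (−½·δa/a)² = (-0.5×0.0814)² = 0.00166;  (-2·δs/s)² = (-2×0.114)² = 0.0524
δQ/Q = √(0.0596) = 0.244
Q = 0.000371, so δQ = 0.244 × 0.000371 = 9.05e-05.

9.05e-05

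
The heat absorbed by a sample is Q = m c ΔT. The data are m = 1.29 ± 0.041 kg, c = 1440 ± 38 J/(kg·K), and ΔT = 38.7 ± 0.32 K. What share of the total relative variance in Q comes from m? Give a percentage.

56.9%

(δQ/Q)² = (1·δm/m)² + (1·δc/c)² + (1·δΔT/ΔT)²
  m term: (1×0.0318)² = 0.00101
  c term: (1×0.0264)² = 0.000696
  ΔT term: (1×0.00827)² = 6.84e-05
Total = 0.00177. Share from m = 0.00101/0.00177 = 0.569.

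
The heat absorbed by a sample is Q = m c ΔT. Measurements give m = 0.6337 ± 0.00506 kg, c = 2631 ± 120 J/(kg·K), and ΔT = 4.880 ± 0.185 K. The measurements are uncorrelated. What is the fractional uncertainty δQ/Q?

Relative error in a monomial: (δQ/Q)² = Σ (nᵢ · δxᵢ/xᵢ)².
  (1·δm/m)² = (1×0.00798)² = 6.38e-05;  (1·δc/c)² = (1×0.0456)² = 0.00208;  (1·δΔT/ΔT)² = (1×0.0379)² = 0.00144
δQ/Q = √(0.00358) = 0.0598

0.0598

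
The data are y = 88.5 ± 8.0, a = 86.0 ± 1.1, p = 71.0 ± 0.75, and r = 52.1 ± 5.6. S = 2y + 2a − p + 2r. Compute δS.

19.7

For a sum/difference, combine absolute errors in quadrature:
  (2·δy)² = 256;  (2·δa)² = 4.84;  (δp)² = 0.562;  (2·δr)² = 125
δS = √(387) = 19.7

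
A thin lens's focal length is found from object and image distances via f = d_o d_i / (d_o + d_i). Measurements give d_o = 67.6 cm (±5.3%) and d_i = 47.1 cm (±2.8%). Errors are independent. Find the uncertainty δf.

∂f/∂d_o = (d_i/(d_o+d_i))² = 0.169;  ∂f/∂d_i = (d_o/(d_o+d_i))² = 0.347
δf = √((∂f/∂d_o · δd_o)² + (∂f/∂d_i · δd_i)²) = √(0.365 + 0.210) = 0.758 cm

0.758 cm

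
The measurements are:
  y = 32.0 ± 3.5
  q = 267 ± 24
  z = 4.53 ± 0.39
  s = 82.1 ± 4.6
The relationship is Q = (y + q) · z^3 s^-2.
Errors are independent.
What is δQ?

1.21

Let u = y + q = 299. δu = √(δy² + δq²) = √(12.2 + 576) = 24.3, so δu/u = 0.0811.
Q is then a monomial in u, z, s:
δQ/Q = √((δu/u)² + (3·δz/z)² + (-2·δs/s)²) = √(0.00658 + 0.0667 + 0.0126) = 0.293
Q = 4.12, so δQ = 0.293 × 4.12 = 1.21.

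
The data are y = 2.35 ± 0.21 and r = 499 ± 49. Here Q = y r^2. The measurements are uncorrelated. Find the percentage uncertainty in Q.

Relative error in a monomial: (δQ/Q)² = Σ (nᵢ · δxᵢ/xᵢ)².
  (1·δy/y)² = (1×0.0894)² = 0.00799;  (2·δr/r)² = (2×0.0982)² = 0.0386
δQ/Q = √(0.0466) = 0.216

21.6%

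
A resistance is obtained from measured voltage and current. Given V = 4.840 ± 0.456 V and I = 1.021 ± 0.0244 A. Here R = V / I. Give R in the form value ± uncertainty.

4.740 ± 0.461 Ω

Each factor contributes (exponent × relative error)² to (δR/R)²:
  (1·δV/V)² = (1×0.0942)² = 0.00888;  (-1·δI/I)² = (-1×0.0239)² = 0.000571
δR/R = √(0.00945) = 0.0972
R = 4.740 Ω, so δR = 0.0972 × 4.740 = 0.461 Ω.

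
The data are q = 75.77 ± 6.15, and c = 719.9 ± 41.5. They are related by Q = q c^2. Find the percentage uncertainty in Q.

14.1%

Q is a product of powers, so relative uncertainties combine in quadrature:
  (1·δq/q)² = (1×0.0812)² = 0.00659;  (2·δc/c)² = (2×0.0576)² = 0.0133
δQ/Q = √(0.0199) = 0.141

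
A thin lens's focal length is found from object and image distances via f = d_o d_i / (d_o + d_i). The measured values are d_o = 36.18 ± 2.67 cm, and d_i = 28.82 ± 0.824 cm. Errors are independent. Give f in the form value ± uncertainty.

16.04 ± 0.584 cm

∂f/∂d_o = (d_i/(d_o+d_i))² = 0.197;  ∂f/∂d_i = (d_o/(d_o+d_i))² = 0.310
δf = √((∂f/∂d_o · δd_o)² + (∂f/∂d_i · δd_i)²) = √(0.276 + 0.0652) = 0.584 cm
f = 16.04 cm.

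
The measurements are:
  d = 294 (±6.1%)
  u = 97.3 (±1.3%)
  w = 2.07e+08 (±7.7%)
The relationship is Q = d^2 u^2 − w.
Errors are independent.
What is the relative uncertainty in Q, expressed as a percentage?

Let p = d^2·u^2 = 8.18e+08. δp/p = √((2·δd/d)² + (2·δu/u)²) = √(0.0149 + 0.000676) = 0.125, so δp = 1.02e+08.
Q = p − w: δQ = √(δp² + δw²) = √(1.04e+16 + 2.54e+14) = 1.03e+08
Q = 6.11e+08, so δQ/Q = 1.03e+08/6.11e+08 = 0.169.

16.9%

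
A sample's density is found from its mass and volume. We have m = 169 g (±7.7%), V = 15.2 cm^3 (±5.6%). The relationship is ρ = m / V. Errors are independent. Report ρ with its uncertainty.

Products/powers → add relative errors in quadrature, weighted by exponent:
  (1·δm/m)² = (1×0.0770)² = 0.00593;  (-1·δV/V)² = (-1×0.0560)² = 0.00314
δρ/ρ = √(0.00907) = 0.0952
ρ = 11.1 g/cm^3, so δρ = 0.0952 × 11.1 = 1.06 g/cm^3.

11.1 ± 1.06 g/cm^3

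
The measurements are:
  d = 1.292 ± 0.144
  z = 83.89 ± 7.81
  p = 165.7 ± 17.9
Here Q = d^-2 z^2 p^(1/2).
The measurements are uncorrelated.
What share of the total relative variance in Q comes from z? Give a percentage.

39.7%

(δQ/Q)² = (-2·δd/d)² + (2·δz/z)² + (½·δp/p)²
  d term: (-2×0.111)² = 0.0497
  z term: (2×0.0931)² = 0.0347
  p term: (0.5×0.108)² = 0.00292
Total = 0.0873. Share from z = 0.0347/0.0873 = 0.397.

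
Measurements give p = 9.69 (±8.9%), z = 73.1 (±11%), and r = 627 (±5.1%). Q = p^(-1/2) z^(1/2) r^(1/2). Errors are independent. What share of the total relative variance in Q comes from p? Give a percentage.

(δQ/Q)² = (−½·δp/p)² + (½·δz/z)² + (½·δr/r)²
  p term: (-0.5×0.0890)² = 0.00198
  z term: (0.5×0.110)² = 0.00302
  r term: (0.5×0.0510)² = 0.000650
Total = 0.00566. Share from p = 0.00198/0.00566 = 0.350.

35.0%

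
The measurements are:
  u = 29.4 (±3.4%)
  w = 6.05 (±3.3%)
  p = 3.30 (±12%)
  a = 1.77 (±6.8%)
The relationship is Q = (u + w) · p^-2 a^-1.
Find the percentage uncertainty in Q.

Let h = u + w = 35.4. δh = √(δu² + δw²) = √(0.999 + 0.0399) = 1.02, so δh/h = 0.0288.
Q is then a monomial in h, p, a:
δQ/Q = √((δh/h)² + (-2·δp/p)² + (-1·δa/a)²) = √(0.000827 + 0.0576 + 0.00462) = 0.251

25.1%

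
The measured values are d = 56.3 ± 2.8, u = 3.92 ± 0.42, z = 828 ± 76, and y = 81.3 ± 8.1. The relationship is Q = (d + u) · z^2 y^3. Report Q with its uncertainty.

Let w = d + u = 60.2. δw = √(δd² + δu²) = √(7.84 + 0.176) = 2.83, so δw/w = 0.0470.
Q is then a monomial in w, z, y:
δQ/Q = √((δw/w)² + (2·δz/z)² + (3·δy/y)²) = √(0.00221 + 0.0337 + 0.0893) = 0.354
Q = 2.22e+13, so δQ = 0.354 × 2.22e+13 = 7.85e+12.

(2.22 ± 0.785) × 10^13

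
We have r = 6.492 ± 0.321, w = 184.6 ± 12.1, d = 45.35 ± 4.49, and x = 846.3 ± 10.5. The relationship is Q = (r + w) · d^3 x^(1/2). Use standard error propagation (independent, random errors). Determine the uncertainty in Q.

Let u = r + w = 191.1. δu = √(δr² + δw²) = √(0.103 + 146) = 12.1, so δu/u = 0.0633.
Q is then a monomial in u, d, x:
δQ/Q = √((δu/u)² + (3·δd/d)² + (½·δx/x)²) = √(0.00401 + 0.0882 + 3.85e-05) = 0.304
Q = 5.185e+08, so δQ = 0.304 × 5.185e+08 = 1.57e+08.

1.57e+08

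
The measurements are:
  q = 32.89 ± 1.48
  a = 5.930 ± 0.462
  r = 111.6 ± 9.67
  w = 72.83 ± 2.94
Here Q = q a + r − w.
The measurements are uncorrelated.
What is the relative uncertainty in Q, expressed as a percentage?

8.66%

Let p = q·a = 195.0. δp/p = √((1·δq/q)² + (1·δa/a)²) = √(0.00202 + 0.00607) = 0.0900, so δp = 17.5.
Q = p + r − w: δQ = √(δp² + δr² + δw²) = √(308 + 93.5 + 8.64) = 20.3
Q = 233.8, so δQ/Q = 20.3/233.8 = 0.0866.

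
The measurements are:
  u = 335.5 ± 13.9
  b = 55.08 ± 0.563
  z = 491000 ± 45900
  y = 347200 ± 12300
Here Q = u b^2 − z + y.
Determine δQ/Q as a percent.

Let p = u·b^2 = 1.018e+06. δp/p = √((1·δu/u)² + (2·δb/b)²) = √(0.00172 + 0.000418) = 0.0462, so δp = 47000.
Q = p − z + y: δQ = √(δp² + δz² + δy²) = √(2.21e+09 + 2.11e+09 + 1.51e+08) = 66900
Q = 874000, so δQ/Q = 66900/874000 = 0.0765.

7.65%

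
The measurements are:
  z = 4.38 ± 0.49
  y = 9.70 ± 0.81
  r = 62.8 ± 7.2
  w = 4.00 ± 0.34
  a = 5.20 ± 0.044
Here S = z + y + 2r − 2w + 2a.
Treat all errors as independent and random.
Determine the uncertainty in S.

14.4

Absolute uncertainties add in quadrature for a linear combination:
  (δz)² = 0.240;  (δy)² = 0.656;  (2·δr)² = 207;  (2·δw)² = 0.462;  (2·δa)² = 0.00774
δS = √(209) = 14.4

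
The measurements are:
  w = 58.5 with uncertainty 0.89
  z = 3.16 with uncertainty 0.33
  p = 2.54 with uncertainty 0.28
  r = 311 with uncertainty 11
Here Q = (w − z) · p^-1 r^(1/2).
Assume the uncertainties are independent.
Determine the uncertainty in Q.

Let u = w − z = 55.3. δu = √(δw² + δz²) = √(0.792 + 0.109) = 0.949, so δu/u = 0.0172.
Q is then a monomial in u, p, r:
δQ/Q = √((δu/u)² + (-1·δp/p)² + (½·δr/r)²) = √(0.000294 + 0.0122 + 0.000313) = 0.113
Q = 384, so δQ = 0.113 × 384 = 43.4.

43.4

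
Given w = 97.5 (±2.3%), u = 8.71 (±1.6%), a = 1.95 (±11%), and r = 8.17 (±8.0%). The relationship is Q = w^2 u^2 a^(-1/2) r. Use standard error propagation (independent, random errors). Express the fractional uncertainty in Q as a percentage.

Relative error in a monomial: (δQ/Q)² = Σ (nᵢ · δxᵢ/xᵢ)².
  (2·δw/w)² = (2×0.0230)² = 0.00212;  (2·δu/u)² = (2×0.0160)² = 0.00102;  (−½·δa/a)² = (-0.5×0.110)² = 0.00302;  (1·δr/r)² = (1×0.0800)² = 0.00640
δQ/Q = √(0.0126) = 0.112

11.2%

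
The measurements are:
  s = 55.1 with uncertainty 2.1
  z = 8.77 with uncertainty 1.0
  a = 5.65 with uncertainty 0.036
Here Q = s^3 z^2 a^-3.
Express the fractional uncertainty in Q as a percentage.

Each factor contributes (exponent × relative error)² to (δQ/Q)²:
  (3·δs/s)² = (3×0.0381)² = 0.0131;  (2·δz/z)² = (2×0.114)² = 0.0520;  (-3·δa/a)² = (-3×0.00637)² = 0.000365
δQ/Q = √(0.0654) = 0.256

25.6%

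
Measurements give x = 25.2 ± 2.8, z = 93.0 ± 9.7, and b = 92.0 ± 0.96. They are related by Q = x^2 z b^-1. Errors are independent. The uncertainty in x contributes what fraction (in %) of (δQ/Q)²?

(δQ/Q)² = (2·δx/x)² + (1·δz/z)² + (-1·δb/b)²
  x term: (2×0.111)² = 0.0494
  z term: (1×0.104)² = 0.0109
  b term: (-1×0.0104)² = 0.000109
Total = 0.0604. Share from x = 0.0494/0.0604 = 0.818.

81.8%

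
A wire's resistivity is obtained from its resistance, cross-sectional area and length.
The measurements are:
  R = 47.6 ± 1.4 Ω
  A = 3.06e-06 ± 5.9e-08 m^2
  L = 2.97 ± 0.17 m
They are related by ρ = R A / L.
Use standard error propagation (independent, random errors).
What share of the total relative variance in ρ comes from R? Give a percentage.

19.2%

(δρ/ρ)² = (1·δR/R)² + (1·δA/A)² + (-1·δL/L)²
  R term: (1×0.0294)² = 0.000865
  A term: (1×0.0193)² = 0.000372
  L term: (-1×0.0572)² = 0.00328
Total = 0.00451. Share from R = 0.000865/0.00451 = 0.192.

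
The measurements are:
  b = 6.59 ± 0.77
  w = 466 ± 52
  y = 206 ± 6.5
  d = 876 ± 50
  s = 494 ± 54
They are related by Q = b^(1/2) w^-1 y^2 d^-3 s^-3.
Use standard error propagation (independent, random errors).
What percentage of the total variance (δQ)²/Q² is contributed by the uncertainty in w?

(δQ/Q)² = (½·δb/b)² + (-1·δw/w)² + (2·δy/y)² + (-3·δd/d)² + (-3·δs/s)²
  b term: (0.5×0.117)² = 0.00341
  w term: (-1×0.112)² = 0.0125
  y term: (2×0.0316)² = 0.00398
  d term: (-3×0.0571)² = 0.0293
  s term: (-3×0.109)² = 0.108
Total = 0.157. Share from w = 0.0125/0.157 = 0.0795.

7.95%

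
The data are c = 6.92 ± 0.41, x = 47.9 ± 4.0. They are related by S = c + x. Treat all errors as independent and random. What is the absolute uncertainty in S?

4.02

Each term contributes (cᵢ δxᵢ)² to (δS)²:
  (δc)² = 0.168;  (δx)² = 16.0
δS = √(16.2) = 4.02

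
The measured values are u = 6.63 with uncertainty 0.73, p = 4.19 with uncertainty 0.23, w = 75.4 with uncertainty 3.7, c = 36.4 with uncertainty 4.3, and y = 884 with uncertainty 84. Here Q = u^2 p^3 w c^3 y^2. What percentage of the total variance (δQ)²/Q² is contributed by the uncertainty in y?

(δQ/Q)² = (2·δu/u)² + (3·δp/p)² + (1·δw/w)² + (3·δc/c)² + (2·δy/y)²
  u term: (2×0.110)² = 0.0485
  p term: (3×0.0549)² = 0.0271
  w term: (1×0.0491)² = 0.00241
  c term: (3×0.118)² = 0.126
  y term: (2×0.0950)² = 0.0361
Total = 0.240. Share from y = 0.0361/0.240 = 0.151.

15.1%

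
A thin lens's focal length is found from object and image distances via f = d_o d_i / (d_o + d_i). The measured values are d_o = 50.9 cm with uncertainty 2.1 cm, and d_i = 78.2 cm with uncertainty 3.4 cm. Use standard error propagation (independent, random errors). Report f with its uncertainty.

30.8 ± 0.934 cm

∂f/∂d_o = (d_i/(d_o+d_i))² = 0.367;  ∂f/∂d_i = (d_o/(d_o+d_i))² = 0.155
δf = √((∂f/∂d_o · δd_o)² + (∂f/∂d_i · δd_i)²) = √(0.594 + 0.279) = 0.934 cm
f = 30.8 cm.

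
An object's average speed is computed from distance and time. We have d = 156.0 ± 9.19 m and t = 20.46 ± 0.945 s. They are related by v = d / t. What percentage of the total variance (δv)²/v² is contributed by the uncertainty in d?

(δv/v)² = (1·δd/d)² + (-1·δt/t)²
  d term: (1×0.0589)² = 0.00347
  t term: (-1×0.0462)² = 0.00213
Total = 0.00560. Share from d = 0.00347/0.00560 = 0.619.

61.9%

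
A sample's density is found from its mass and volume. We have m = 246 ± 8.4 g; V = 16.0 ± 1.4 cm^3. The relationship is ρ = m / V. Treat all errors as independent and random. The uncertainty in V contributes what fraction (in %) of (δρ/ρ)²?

(δρ/ρ)² = (1·δm/m)² + (-1·δV/V)²
  m term: (1×0.0341)² = 0.00117
  V term: (-1×0.0875)² = 0.00766
Total = 0.00882. Share from V = 0.00766/0.00882 = 0.868.

86.8%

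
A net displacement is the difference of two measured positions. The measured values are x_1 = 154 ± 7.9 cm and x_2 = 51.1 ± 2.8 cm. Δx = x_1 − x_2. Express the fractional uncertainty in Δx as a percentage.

For a sum/difference, combine absolute errors in quadrature:
  (δx_1)² = 62.4;  (δx_2)² = 7.84
δΔx = √(70.2) = 8.38 cm
Δx = 103 cm, so δΔx/Δx = 8.38/103 = 0.0815.

8.15%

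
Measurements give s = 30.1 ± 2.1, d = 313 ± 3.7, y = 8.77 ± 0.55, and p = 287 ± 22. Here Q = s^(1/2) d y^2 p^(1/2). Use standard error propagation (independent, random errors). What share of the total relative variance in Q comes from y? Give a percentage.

(δQ/Q)² = (½·δs/s)² + (1·δd/d)² + (2·δy/y)² + (½·δp/p)²
  s term: (0.5×0.0698)² = 0.00122
  d term: (1×0.0118)² = 0.000140
  y term: (2×0.0627)² = 0.0157
  p term: (0.5×0.0767)² = 0.00147
Total = 0.0186. Share from y = 0.0157/0.0186 = 0.848.

84.8%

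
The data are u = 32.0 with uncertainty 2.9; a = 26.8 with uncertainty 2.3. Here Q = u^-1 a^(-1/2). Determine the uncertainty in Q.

0.000605

For a monomial Q ∝ u^-1, a^(-1/2), fractional errors add in quadrature:
  (-1·δu/u)² = (-1×0.0906)² = 0.00821;  (−½·δa/a)² = (-0.5×0.0858)² = 0.00184
δQ/Q = √(0.0101) = 0.100
Q = 0.00604, so δQ = 0.100 × 0.00604 = 0.000605.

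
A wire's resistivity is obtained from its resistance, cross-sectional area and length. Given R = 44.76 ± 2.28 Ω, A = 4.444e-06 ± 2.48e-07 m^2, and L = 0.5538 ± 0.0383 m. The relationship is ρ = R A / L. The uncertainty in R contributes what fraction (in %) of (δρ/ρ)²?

(δρ/ρ)² = (1·δR/R)² + (1·δA/A)² + (-1·δL/L)²
  R term: (1×0.0509)² = 0.00259
  A term: (1×0.0558)² = 0.00311
  L term: (-1×0.0692)² = 0.00478
Total = 0.0105. Share from R = 0.00259/0.0105 = 0.247.

24.7%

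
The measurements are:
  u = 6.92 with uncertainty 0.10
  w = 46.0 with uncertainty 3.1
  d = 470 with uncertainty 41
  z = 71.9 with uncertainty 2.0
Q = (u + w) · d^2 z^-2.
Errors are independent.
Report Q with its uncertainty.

2260 ± 435

Let h = u + w = 52.9. δh = √(δu² + δw²) = √(0.0100 + 9.61) = 3.10, so δh/h = 0.0586.
Q is then a monomial in h, d, z:
δQ/Q = √((δh/h)² + (2·δd/d)² + (-2·δz/z)²) = √(0.00344 + 0.0304 + 0.00310) = 0.192
Q = 2260, so δQ = 0.192 × 2260 = 435.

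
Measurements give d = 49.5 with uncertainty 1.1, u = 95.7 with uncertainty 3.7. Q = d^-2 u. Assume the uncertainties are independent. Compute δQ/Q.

0.0589

Since Q is a product/quotient, work with relative uncertainties:
  (-2·δd/d)² = (-2×0.0222)² = 0.00198;  (1·δu/u)² = (1×0.0387)² = 0.00149
δQ/Q = √(0.00347) = 0.0589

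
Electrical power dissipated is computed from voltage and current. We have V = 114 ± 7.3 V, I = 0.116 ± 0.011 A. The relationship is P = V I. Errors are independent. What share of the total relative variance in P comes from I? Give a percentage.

68.7%

(δP/P)² = (1·δV/V)² + (1·δI/I)²
  V term: (1×0.0640)² = 0.00410
  I term: (1×0.0948)² = 0.00899
Total = 0.0131. Share from I = 0.00899/0.0131 = 0.687.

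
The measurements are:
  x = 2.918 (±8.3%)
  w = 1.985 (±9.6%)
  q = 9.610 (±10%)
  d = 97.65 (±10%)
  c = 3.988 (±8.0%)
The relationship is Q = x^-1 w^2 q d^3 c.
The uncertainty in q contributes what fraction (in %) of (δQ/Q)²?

(δQ/Q)² = (-1·δx/x)² + (2·δw/w)² + (1·δq/q)² + (3·δd/d)² + (1·δc/c)²
  x term: (-1×0.0830)² = 0.00689
  w term: (2×0.0960)² = 0.0369
  q term: (1×0.100)² = 0.0100
  d term: (3×0.100)² = 0.0900
  c term: (1×0.0800)² = 0.00640
Total = 0.150. Share from q = 0.0100/0.150 = 0.0666.

6.66%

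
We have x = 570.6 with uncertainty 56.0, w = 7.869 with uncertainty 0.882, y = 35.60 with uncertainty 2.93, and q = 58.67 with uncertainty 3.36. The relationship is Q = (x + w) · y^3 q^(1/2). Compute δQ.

5.33e+07

Let u = x + w = 578.5. δu = √(δx² + δw²) = √(3140 + 0.778) = 56.0, so δu/u = 0.0968.
Q is then a monomial in u, y, q:
δQ/Q = √((δu/u)² + (3·δy/y)² + (½·δq/q)²) = √(0.00937 + 0.0610 + 0.000820) = 0.267
Q = 1.999e+08, so δQ = 0.267 × 1.999e+08 = 5.33e+07.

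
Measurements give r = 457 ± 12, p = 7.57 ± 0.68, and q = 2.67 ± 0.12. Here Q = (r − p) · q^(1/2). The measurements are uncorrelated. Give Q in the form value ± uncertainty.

734 ± 25.7

Let u = r − p = 449. δu = √(δr² + δp²) = √(144 + 0.462) = 12.0, so δu/u = 0.0267.
Q is then a monomial in u, q:
δQ/Q = √((δu/u)² + (½·δq/q)²) = √(0.000715 + 0.000505) = 0.0349
Q = 734, so δQ = 0.0349 × 734 = 25.7.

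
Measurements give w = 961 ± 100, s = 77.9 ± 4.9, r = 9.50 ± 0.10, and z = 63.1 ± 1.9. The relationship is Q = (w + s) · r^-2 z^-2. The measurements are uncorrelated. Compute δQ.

Let u = w + s = 1040. δu = √(δw² + δs²) = √(10000 + 24.0) = 100, so δu/u = 0.0964.
Q is then a monomial in u, r, z:
δQ/Q = √((δu/u)² + (-2·δr/r)² + (-2·δz/z)²) = √(0.00929 + 0.000443 + 0.00363) = 0.116
Q = 0.00289, so δQ = 0.116 × 0.00289 = 0.000334.

0.000334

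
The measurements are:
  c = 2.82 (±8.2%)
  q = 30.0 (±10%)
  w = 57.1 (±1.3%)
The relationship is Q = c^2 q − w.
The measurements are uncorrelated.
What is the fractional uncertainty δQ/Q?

0.253

Let p = c^2·q = 239. δp/p = √((2·δc/c)² + (1·δq/q)²) = √(0.0269 + 0.0100) = 0.192, so δp = 45.8.
Q = p − w: δQ = √(δp² + δw²) = √(2100 + 0.551) = 45.8
Q = 181, so δQ/Q = 45.8/181 = 0.253.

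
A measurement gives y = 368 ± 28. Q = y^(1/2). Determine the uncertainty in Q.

Q ∝ y^(1/2), so δQ/Q = |½| · δy/y = 0.5 × 0.0761 = 0.0380.
Q = 19.2, so δQ = 0.0380 × 19.2 = 0.730.

0.730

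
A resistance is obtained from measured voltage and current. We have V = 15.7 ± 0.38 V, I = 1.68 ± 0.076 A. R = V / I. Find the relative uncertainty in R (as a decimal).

Since R is a product/quotient, work with relative uncertainties:
  (1·δV/V)² = (1×0.0242)² = 0.000586;  (-1·δI/I)² = (-1×0.0452)² = 0.00205
δR/R = √(0.00263) = 0.0513

0.0513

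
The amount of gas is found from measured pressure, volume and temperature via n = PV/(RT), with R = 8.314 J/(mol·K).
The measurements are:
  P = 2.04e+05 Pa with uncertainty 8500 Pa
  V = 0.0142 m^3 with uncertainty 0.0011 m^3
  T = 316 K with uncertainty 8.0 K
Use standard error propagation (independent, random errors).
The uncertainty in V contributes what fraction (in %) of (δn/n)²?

(δn/n)² = (1·δP/P)² + (1·δV/V)² + (-1·δT/T)²
  P term: (1×0.0417)² = 0.00174
  V term: (1×0.0775)² = 0.00600
  T term: (-1×0.0253)² = 0.000641
Total = 0.00838. Share from V = 0.00600/0.00838 = 0.716.

71.6%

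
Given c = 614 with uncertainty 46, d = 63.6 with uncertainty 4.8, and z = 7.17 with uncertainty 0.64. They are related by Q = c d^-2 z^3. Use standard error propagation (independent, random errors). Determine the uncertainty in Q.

Each factor contributes (exponent × relative error)² to (δQ/Q)²:
  (1·δc/c)² = (1×0.0749)² = 0.00561;  (-2·δd/d)² = (-2×0.0755)² = 0.0228;  (3·δz/z)² = (3×0.0893)² = 0.0717
δQ/Q = √(0.100) = 0.316
Q = 56.0, so δQ = 0.316 × 56.0 = 17.7.

17.7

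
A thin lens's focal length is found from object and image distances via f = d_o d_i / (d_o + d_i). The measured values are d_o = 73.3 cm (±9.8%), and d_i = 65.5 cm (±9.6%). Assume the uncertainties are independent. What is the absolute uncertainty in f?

2.37 cm

∂f/∂d_o = (d_i/(d_o+d_i))² = 0.223;  ∂f/∂d_i = (d_o/(d_o+d_i))² = 0.279
δf = √((∂f/∂d_o · δd_o)² + (∂f/∂d_i · δd_i)²) = √(2.56 + 3.08) = 2.37 cm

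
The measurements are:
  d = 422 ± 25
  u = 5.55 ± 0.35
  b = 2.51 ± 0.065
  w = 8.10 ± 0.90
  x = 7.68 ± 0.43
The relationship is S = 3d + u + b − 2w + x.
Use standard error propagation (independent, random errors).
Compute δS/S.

Each term contributes (cᵢ δxᵢ)² to (δS)²:
  (3·δd)² = 5620;  (δu)² = 0.122;  (δb)² = 0.00423;  (2·δw)² = 3.24;  (δx)² = 0.185
δS = √(5630) = 75.0
S = 1270, so δS/S = 75.0/1270 = 0.0593.

0.0593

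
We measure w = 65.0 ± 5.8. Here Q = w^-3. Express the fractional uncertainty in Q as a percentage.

Q ∝ w^-3, so δQ/Q = |-3| · δw/w = 3 × 0.0892 = 0.268.

26.8%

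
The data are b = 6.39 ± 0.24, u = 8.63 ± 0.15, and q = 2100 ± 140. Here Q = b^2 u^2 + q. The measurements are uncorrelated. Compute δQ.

288

Let p = b^2·u^2 = 3040. δp/p = √((2·δb/b)² + (2·δu/u)²) = √(0.00564 + 0.00121) = 0.0828, so δp = 252.
Q = p + q: δQ = √(δp² + δq²) = √(63400 + 19600) = 288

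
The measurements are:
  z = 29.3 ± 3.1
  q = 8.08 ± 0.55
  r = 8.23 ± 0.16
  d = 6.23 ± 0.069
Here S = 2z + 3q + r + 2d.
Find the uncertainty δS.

6.42

Each term contributes (cᵢ δxᵢ)² to (δS)²:
  (2·δz)² = 38.4;  (3·δq)² = 2.72;  (δr)² = 0.0256;  (2·δd)² = 0.0190
δS = √(41.2) = 6.42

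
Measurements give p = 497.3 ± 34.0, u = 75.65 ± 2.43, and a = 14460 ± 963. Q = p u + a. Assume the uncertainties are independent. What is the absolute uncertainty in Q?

3000

Let w = p·u = 37620. δw/w = √((1·δp/p)² + (1·δu/u)²) = √(0.00467 + 0.00103) = 0.0755, so δw = 2840.
Q = w + a: δQ = √(δw² + δa²) = √(8.08e+06 + 9.27e+05) = 3000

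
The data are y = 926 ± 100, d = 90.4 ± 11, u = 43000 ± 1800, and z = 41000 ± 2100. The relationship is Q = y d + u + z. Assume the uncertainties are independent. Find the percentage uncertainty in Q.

8.29%

Let p = y·d = 83700. δp/p = √((1·δy/y)² + (1·δd/d)²) = √(0.0117 + 0.0148) = 0.163, so δp = 13600.
Q = p + u + z: δQ = √(δp² + δu² + δz²) = √(1.85e+08 + 3.24e+06 + 4.41e+06) = 13900
Q = 1.68e+05, so δQ/Q = 13900/1.68e+05 = 0.0829.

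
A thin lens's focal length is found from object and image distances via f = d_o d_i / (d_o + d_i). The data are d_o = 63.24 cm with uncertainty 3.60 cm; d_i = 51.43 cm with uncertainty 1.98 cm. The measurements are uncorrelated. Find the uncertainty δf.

∂f/∂d_o = (d_i/(d_o+d_i))² = 0.201;  ∂f/∂d_i = (d_o/(d_o+d_i))² = 0.304
δf = √((∂f/∂d_o · δd_o)² + (∂f/∂d_i · δd_i)²) = √(0.524 + 0.363) = 0.942 cm

0.942 cm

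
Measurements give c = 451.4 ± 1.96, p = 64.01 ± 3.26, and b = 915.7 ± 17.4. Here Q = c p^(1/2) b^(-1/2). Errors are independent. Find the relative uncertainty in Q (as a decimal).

Since Q is a product/quotient, work with relative uncertainties:
  (1·δc/c)² = (1×0.00434)² = 1.89e-05;  (½·δp/p)² = (0.5×0.0509)² = 0.000648;  (−½·δb/b)² = (-0.5×0.0190)² = 9.03e-05
δQ/Q = √(0.000758) = 0.0275

0.0275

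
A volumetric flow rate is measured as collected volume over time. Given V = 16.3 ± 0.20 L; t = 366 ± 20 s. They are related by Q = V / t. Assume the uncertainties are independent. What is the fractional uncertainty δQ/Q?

Each factor contributes (exponent × relative error)² to (δQ/Q)²:
  (1·δV/V)² = (1×0.0123)² = 0.000151;  (-1·δt/t)² = (-1×0.0546)² = 0.00299
δQ/Q = √(0.00314) = 0.0560

0.0560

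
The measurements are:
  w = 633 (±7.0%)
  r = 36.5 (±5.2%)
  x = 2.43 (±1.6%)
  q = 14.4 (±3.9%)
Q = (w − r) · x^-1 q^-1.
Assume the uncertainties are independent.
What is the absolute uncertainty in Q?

1.46

Let u = w − r = 596. δu = √(δw² + δr²) = √(1960 + 3.60) = 44.4, so δu/u = 0.0744.
Q is then a monomial in u, x, q:
δQ/Q = √((δu/u)² + (-1·δx/x)² + (-1·δq/q)²) = √(0.00553 + 0.000256 + 0.00152) = 0.0855
Q = 17.0, so δQ = 0.0855 × 17.0 = 1.46.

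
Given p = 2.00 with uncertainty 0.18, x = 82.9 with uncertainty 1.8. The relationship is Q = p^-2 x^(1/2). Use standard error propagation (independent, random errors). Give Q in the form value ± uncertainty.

2.28 ± 0.410

Relative error in a monomial: (δQ/Q)² = Σ (nᵢ · δxᵢ/xᵢ)².
  (-2·δp/p)² = (-2×0.0900)² = 0.0324;  (½·δx/x)² = (0.5×0.0217)² = 0.000118
δQ/Q = √(0.0325) = 0.180
Q = 2.28, so δQ = 0.180 × 2.28 = 0.410.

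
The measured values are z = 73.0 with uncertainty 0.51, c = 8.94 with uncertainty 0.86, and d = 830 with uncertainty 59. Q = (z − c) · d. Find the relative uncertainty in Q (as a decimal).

Let u = z − c = 64.1. δu = √(δz² + δc²) = √(0.260 + 0.740) = 1.000, so δu/u = 0.0156.
Q is then a monomial in u, d:
δQ/Q = √((δu/u)² + (1·δd/d)²) = √(0.000244 + 0.00505) = 0.0728

0.0728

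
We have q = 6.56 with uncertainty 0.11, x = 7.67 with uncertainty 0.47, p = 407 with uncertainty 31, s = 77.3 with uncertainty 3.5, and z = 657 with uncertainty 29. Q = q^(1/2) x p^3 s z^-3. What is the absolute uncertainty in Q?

99.3

Q is a product of powers, so relative uncertainties combine in quadrature:
  (½·δq/q)² = (0.5×0.0168)² = 7.03e-05;  (1·δx/x)² = (1×0.0613)² = 0.00375;  (3·δp/p)² = (3×0.0762)² = 0.0522;  (1·δs/s)² = (1×0.0453)² = 0.00205;  (-3·δz/z)² = (-3×0.0441)² = 0.0175
δQ/Q = √(0.0756) = 0.275
Q = 361, so δQ = 0.275 × 361 = 99.3.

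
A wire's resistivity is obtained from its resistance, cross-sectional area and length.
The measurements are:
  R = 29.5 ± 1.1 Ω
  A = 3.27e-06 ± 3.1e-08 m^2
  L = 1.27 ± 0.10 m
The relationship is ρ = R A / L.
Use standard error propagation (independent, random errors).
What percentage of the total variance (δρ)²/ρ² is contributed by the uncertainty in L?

80.7%

(δρ/ρ)² = (1·δR/R)² + (1·δA/A)² + (-1·δL/L)²
  R term: (1×0.0373)² = 0.00139
  A term: (1×0.00948)² = 8.99e-05
  L term: (-1×0.0787)² = 0.00620
Total = 0.00768. Share from L = 0.00620/0.00768 = 0.807.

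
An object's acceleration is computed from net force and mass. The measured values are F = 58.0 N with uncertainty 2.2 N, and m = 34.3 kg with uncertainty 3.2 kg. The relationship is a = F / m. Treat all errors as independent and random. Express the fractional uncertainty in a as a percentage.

Each factor contributes (exponent × relative error)² to (δa/a)²:
  (1·δF/F)² = (1×0.0379)² = 0.00144;  (-1·δm/m)² = (-1×0.0933)² = 0.00870
δa/a = √(0.0101) = 0.101

10.1%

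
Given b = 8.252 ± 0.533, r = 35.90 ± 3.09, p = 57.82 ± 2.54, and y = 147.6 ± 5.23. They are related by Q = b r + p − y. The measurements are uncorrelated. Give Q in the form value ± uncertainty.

206.5 ± 32.4

Let w = b·r = 296.2. δw/w = √((1·δb/b)² + (1·δr/r)²) = √(0.00417 + 0.00741) = 0.108, so δw = 31.9.
Q = w + p − y: δQ = √(δw² + δp² + δy²) = √(1020 + 6.45 + 27.4) = 32.4
Q = 206.5.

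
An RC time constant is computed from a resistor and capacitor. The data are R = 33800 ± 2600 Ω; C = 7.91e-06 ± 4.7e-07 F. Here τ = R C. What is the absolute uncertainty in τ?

Each factor contributes (exponent × relative error)² to (δτ/τ)²:
  (1·δR/R)² = (1×0.0769)² = 0.00592;  (1·δC/C)² = (1×0.0594)² = 0.00353
δτ/τ = √(0.00945) = 0.0972
τ = 0.267 s, so δτ = 0.0972 × 0.267 = 0.0260 s.

0.0260 s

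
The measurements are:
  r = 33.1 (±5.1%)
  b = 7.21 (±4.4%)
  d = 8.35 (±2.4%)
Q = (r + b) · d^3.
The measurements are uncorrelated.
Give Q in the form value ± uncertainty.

23500 ± 1960

Let u = r + b = 40.3. δu = √(δr² + δb²) = √(2.85 + 0.101) = 1.72, so δu/u = 0.0426.
Q is then a monomial in u, d:
δQ/Q = √((δu/u)² + (3·δd/d)²) = √(0.00182 + 0.00518) = 0.0837
Q = 23500, so δQ = 0.0837 × 23500 = 1960.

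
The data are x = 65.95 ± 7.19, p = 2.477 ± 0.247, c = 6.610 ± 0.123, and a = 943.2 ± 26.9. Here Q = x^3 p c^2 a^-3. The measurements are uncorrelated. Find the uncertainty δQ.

0.0131

Relative error in a monomial: (δQ/Q)² = Σ (nᵢ · δxᵢ/xᵢ)².
  (3·δx/x)² = (3×0.109)² = 0.107;  (1·δp/p)² = (1×0.0997)² = 0.00994;  (2·δc/c)² = (2×0.0186)² = 0.00139;  (-3·δa/a)² = (-3×0.0285)² = 0.00732
δQ/Q = √(0.126) = 0.354
Q = 0.03700, so δQ = 0.354 × 0.03700 = 0.0131.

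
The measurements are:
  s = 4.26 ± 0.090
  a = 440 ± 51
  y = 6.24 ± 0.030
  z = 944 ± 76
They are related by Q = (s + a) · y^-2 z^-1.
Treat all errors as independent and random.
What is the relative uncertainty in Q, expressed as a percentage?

14.1%

Let u = s + a = 444. δu = √(δs² + δa²) = √(0.00810 + 2600) = 51.0, so δu/u = 0.115.
Q is then a monomial in u, y, z:
δQ/Q = √((δu/u)² + (-2·δy/y)² + (-1·δz/z)²) = √(0.0132 + 9.25e-05 + 0.00648) = 0.141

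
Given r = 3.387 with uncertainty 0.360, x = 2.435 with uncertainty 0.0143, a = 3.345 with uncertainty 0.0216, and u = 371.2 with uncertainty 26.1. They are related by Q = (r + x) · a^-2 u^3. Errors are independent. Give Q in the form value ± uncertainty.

Let w = r + x = 5.822. δw = √(δr² + δx²) = √(0.130 + 0.000204) = 0.360, so δw/w = 0.0619.
Q is then a monomial in w, a, u:
δQ/Q = √((δw/w)² + (-2·δa/a)² + (3·δu/u)²) = √(0.00383 + 0.000167 + 0.0445) = 0.220
Q = 2.661e+07, so δQ = 0.220 × 2.661e+07 = 5.86e+06.

(2.661 ± 0.586) × 10^7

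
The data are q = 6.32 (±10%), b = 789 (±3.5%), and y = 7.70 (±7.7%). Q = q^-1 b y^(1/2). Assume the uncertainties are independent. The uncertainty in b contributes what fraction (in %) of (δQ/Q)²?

(δQ/Q)² = (-1·δq/q)² + (1·δb/b)² + (½·δy/y)²
  q term: (-1×0.100)² = 0.0100
  b term: (1×0.0350)² = 0.00123
  y term: (0.5×0.0770)² = 0.00148
Total = 0.0127. Share from b = 0.00123/0.0127 = 0.0964.

9.64%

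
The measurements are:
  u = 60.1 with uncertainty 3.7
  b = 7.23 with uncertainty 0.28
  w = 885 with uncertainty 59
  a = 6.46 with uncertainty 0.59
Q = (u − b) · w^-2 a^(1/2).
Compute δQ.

2.7e-05

Let h = u − b = 52.9. δh = √(δu² + δb²) = √(13.7 + 0.0784) = 3.71, so δh/h = 0.0702.
Q is then a monomial in h, w, a:
δQ/Q = √((δh/h)² + (-2·δw/w)² + (½·δa/a)²) = √(0.00493 + 0.0178 + 0.00209) = 0.157
Q = 0.000172, so δQ = 0.157 × 0.000172 = 2.7e-05.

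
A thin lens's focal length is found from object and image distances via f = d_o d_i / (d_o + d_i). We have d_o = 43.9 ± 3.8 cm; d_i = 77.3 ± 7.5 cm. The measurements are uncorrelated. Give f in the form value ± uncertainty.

28.0 ± 1.83 cm

∂f/∂d_o = (d_i/(d_o+d_i))² = 0.407;  ∂f/∂d_i = (d_o/(d_o+d_i))² = 0.131
δf = √((∂f/∂d_o · δd_o)² + (∂f/∂d_i · δd_i)²) = √(2.39 + 0.968) = 1.83 cm
f = 28.0 cm.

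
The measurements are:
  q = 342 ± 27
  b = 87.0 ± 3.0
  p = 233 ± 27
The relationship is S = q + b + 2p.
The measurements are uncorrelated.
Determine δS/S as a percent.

Sums and differences: (δS)² = Σ (cᵢ δxᵢ)².
  (δq)² = 729;  (δb)² = 9.00;  (2·δp)² = 2920
δS = √(3650) = 60.4
S = 895, so δS/S = 60.4/895 = 0.0675.

6.75%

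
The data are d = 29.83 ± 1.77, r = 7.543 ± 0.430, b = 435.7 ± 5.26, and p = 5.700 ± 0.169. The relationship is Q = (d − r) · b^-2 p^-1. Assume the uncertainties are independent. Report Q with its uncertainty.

(2.060 ± 0.186) × 10^-5

Let u = d − r = 22.29. δu = √(δd² + δr²) = √(3.13 + 0.185) = 1.82, so δu/u = 0.0817.
Q is then a monomial in u, b, p:
δQ/Q = √((δu/u)² + (-2·δb/b)² + (-1·δp/p)²) = √(0.00668 + 0.000583 + 0.000879) = 0.0902
Q = 2.06e-05, so δQ = 0.0902 × 2.06e-05 = 1.86e-06.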